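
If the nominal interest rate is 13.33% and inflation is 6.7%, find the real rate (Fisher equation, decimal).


Formula: (1 + r_real) = (1 + r_nom) / (1 + inflation)
Substituting: (1 + r_real) = 1.1333 / 1.067
(1 + r_real) = 1.062137
r_real = 1.062137 - 1 = 0.062137

0.062137


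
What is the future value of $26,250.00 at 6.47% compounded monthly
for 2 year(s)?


Formula: FV = P * (1 + r/m)^(m*t)
Period rate: r/m = 0.0647 / 12 = 0.005392
Total periods: m*t = 12 * 2 = 24
Growth factor: (1 + 0.005392)^24 = 1.13775
FV = $26,250.00 * 1.13775 = $29,865.93

$29,865.93


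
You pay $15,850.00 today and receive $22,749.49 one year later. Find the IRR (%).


Formula: IRR = C1/C0 - 1
Substituting: IRR = $22,749.49 / $15,850.00 - 1
Ratio: 1.435299 - 1 = 0.435299
IRR = 43.5299%

43.5299%


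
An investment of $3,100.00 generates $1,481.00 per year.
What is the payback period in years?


Formula: Payback = investment / annual cash flow
Substituting: Payback = $3,100.00 / $1,481.00
Payback = 2.0932 years

2.0932 years


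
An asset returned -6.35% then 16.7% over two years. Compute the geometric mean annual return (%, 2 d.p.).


Formula: Geometric mean = ((1+r1)*(1+r2))^(1/2) - 1
Product: (1 + -0.0635) * (1 + 0.167) = 0.9365 * 1.167 = 1.092896
Square root: 1.092896^0.5 = 1.045416
Geometric mean = 1.045416 - 1 = 0.045416
As percentage: 4.54%

4.54%


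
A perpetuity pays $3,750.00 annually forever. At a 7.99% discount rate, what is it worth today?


Formula: PV = C / r
Substituting: PV = $3,750.00 / 0.0799
PV = $46,933.67

$46,933.67


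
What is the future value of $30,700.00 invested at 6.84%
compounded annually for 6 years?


Formula: FV = P * (1 + r)^n
Substituting: FV = $30,700.00 * (1 + 0.0684)^6
Growth factor: (1.0684)^6 = 1.487316
FV = $30,700.00 * 1.487316 = $45,660.60

$45,660.60


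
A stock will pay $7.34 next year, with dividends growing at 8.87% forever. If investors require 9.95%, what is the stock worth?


Formula: P = D1 / (r - g)
Spread: r - g = 0.0995 - 0.0887 = 0.0108
Substituting: P = $7.34 / 0.0108
P = $679.63

$679.63


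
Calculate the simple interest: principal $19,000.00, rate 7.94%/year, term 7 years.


Formula: I = P * r * t
Substituting: I = $19,000.00 * 0.0794 * 7
Step: I = $19,000.00 * 0.5558
I = $10,560.20

$10,560.20


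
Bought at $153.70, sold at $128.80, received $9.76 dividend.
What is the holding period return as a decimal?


Formula: HPR = (P1 - P0 + D) / P0
Gain: $128.80 - $153.70 + $9.76 = -$15.14
HPR = -$15.14 / $153.70 = -0.0985

-0.0985


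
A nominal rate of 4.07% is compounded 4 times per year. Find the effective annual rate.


Formula: EAR = (1 + r/m)^m - 1
Period rate: r/m = 0.0407 / 4 = 0.010175
Compounding: (1 + 0.010175)^4 = 1.041325
EAR = 1.041325 - 1 = 0.041325

0.041325


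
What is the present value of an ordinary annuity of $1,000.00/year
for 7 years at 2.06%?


Formula: PV = PMT * (1 - (1+r)^(-n)) / r
Discount factor: (1 + 0.0206)^(-7) = 0.866984
Bracket: 1 - 0.866984 = 0.133016
PV = $1,000.00 * 0.133016 / 0.0206 = $6,457.09

$6,457.09


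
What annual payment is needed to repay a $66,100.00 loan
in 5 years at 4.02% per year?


Formula: PMT = PV * r / (1 - (1+r)^(-n))
Denominator: 1 - (1 + 0.0402)^(-5) = 0.178863
Numerator: $66,100.00 * 0.0402 = 2657.22
PMT = 2657.22 / 0.178863 = $14,856.20

$14,856.20


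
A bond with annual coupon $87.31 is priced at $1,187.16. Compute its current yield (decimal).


Formula: Current yield = annual coupon / price
Substituting: CY = $87.31 / $1,187.16
CY = 0.073545

0.073545


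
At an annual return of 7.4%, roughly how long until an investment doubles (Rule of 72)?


Formula: Years ≈ 72 / r
Substituting: Years ≈ 72 / 7.4
Years ≈ 9.7

9.7 years


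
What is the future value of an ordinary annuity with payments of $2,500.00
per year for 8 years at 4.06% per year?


Formula: FV = PMT * ((1+r)^n - 1) / r
Growth factor: (1 + 0.0406)^8 = 1.374898
Numerator: 1.374898 - 1 = 0.374898
FV = $2,500.00 * 0.374898 / 0.0406 = $23,084.87

$23,084.87


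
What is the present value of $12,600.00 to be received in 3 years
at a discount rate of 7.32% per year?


Formula: PV = FV / (1 + r)^n
Substituting: PV = $12,600.00 / (1 + 0.0732)^3
Discount factor: (1.0732)^3 = 1.236067
PV = $12,600.00 / 1.236067 = $10,193.62

$10,193.62


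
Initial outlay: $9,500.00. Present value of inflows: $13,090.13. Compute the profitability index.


Formula: PI = PV(cash flows) / initial investment
Substituting: PI = $13,090.13 / $9,500.00
PI = 1.3779

1.3779


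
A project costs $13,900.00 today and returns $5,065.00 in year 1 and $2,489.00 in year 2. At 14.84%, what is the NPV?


Formula: NPV = C0 + C1/(1+r) + C2/(1+r)^2
Discount C1: $5,065.00 / (1 + 0.1484) = $4,410.48
Discount C2: $2,489.00 / (1 + 0.1484)^2 = $1,887.29
NPV = -$13,900.00 + $4,410.48 + $1,887.29 = -$7,602.23

-$7,602.23


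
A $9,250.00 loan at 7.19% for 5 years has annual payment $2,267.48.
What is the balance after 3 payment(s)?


Formula: Balance = PV*(1+r)^k - PMT*((1+r)^k - 1)/r
Growth: (1 + 0.0719)^3 = 1.231581
Accumulated factor: ((1+r)^k - 1)/r = 3.22087
Balance = $9,250.00 * 1.231581 - $2,267.48 * 3.22087
Balance = $4,088.86

$4,088.86


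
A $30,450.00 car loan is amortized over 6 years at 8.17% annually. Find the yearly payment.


Formula: PMT = PV * r / (1 - (1+r)^(-n))
Denominator: 1 - (1 + 0.0817)^(-6) = 0.375749
Numerator: $30,450.00 * 0.0817 = 2487.765
PMT = 2487.765 / 0.375749 = $6,620.81

$6,620.81


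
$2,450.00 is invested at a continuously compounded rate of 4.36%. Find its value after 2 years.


Formula: FV = P * e^(r*t)
Exponent: r*t = 0.0436 * 2 = 0.0872
e^(0.0872) = 1.091115
FV = $2,450.00 * 1.091115 = $2,673.23

$2,673.23


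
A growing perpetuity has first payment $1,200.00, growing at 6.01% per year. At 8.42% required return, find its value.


Formula: PV = C / (r - g)
Spread: r - g = 0.0842 - 0.0601 = 0.0241
Substituting: PV = $1,200.00 / 0.0241
PV = $49,792.53

$49,792.53


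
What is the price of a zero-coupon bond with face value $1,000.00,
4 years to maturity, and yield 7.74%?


Formula: Price = FV / (1 + r)^n
Substituting: Price = $1,000.00 / (1 + 0.0774)^4
Discount factor: (1.0774)^4 = 1.347435
Price = $1,000.00 / 1.347435 = $742.15

$742.15


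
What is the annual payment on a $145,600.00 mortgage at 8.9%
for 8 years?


Formula: PMT = PV * r / (1 - (1+r)^(-n))
Denominator: 1 - (1 + 0.089)^(-8) = 0.494435
Numerator: $145,600.00 * 0.089 = 12958.4
PMT = 12958.4 / 0.494435 = $26,208.50

$26,208.50


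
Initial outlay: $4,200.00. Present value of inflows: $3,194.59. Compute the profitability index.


Formula: PI = PV(cash flows) / initial investment
Substituting: PI = $3,194.59 / $4,200.00
PI = 0.7606

0.7606


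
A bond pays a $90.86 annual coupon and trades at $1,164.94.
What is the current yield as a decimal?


Formula: Current yield = annual coupon / price
Substituting: CY = $90.86 / $1,164.94
CY = 0.077995

0.077995


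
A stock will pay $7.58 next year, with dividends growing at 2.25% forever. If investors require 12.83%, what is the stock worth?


Formula: P = D1 / (r - g)
Spread: r - g = 0.1283 - 0.0225 = 0.1058
Substituting: P = $7.58 / 0.1058
P = $71.64

$71.64


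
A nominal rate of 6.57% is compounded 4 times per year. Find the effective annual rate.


Formula: EAR = (1 + r/m)^m - 1
Period rate: r/m = 0.0657 / 4 = 0.016425
Compounding: (1 + 0.016425)^4 = 1.067336
EAR = 1.067336 - 1 = 0.067336

0.067336


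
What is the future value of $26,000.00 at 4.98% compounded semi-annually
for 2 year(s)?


Formula: FV = P * (1 + r/m)^(m*t)
Period rate: r/m = 0.0498 / 2 = 0.0249
Total periods: m*t = 2 * 2 = 4
Growth factor: (1 + 0.0249)^4 = 1.103382
FV = $26,000.00 * 1.103382 = $28,687.94

$28,687.94


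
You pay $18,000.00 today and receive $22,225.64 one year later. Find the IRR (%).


Formula: IRR = C1/C0 - 1
Substituting: IRR = $22,225.64 / $18,000.00 - 1
Ratio: 1.234758 - 1 = 0.234758
IRR = 23.4758%

23.4758%


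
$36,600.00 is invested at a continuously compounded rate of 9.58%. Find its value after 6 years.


Formula: FV = P * e^(r*t)
Exponent: r*t = 0.0958 * 6 = 0.5748
e^(0.5748) = 1.776775
FV = $36,600.00 * 1.776775 = $65,029.97

$65,029.97


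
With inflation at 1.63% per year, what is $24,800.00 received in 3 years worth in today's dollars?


Formula: Real value = nominal / (1 + inflation)^years
Price level: (1 + 0.0163)^3 = 1.049701
Real value = $24,800.00 / 1.049701 = $23,625.77

$23,625.77


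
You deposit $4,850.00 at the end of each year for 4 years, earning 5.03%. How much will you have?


Formula: FV = PMT * ((1+r)^n - 1) / r
Growth factor: (1 + 0.0503)^4 = 1.216896
Numerator: 1.216896 - 1 = 0.216896
FV = $4,850.00 * 0.216896 / 0.0503 = $20,913.43

$20,913.43


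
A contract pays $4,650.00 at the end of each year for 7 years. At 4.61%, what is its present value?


Formula: PV = PMT * (1 - (1+r)^(-n)) / r
Discount factor: (1 + 0.0461)^(-7) = 0.729437
Bracket: 1 - 0.729437 = 0.270563
PV = $4,650.00 * 0.270563 / 0.0461 = $27,291.10

$27,291.10


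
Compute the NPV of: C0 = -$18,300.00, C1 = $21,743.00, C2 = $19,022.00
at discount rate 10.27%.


Formula: NPV = C0 + C1/(1+r) + C2/(1+r)^2
Discount C1: $21,743.00 / (1 + 0.1027) = $19,717.96
Discount C2: $19,022.00 / (1 + 0.1027)^2 = $15,643.77
NPV = -$18,300.00 + $19,717.96 + $15,643.77 = $17,061.74

$17,061.74


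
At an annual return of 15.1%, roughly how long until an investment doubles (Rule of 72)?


Formula: Years ≈ 72 / r
Substituting: Years ≈ 72 / 15.1
Years ≈ 4.8

4.8 years


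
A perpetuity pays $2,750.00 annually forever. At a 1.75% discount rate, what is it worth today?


Formula: PV = C / r
Substituting: PV = $2,750.00 / 0.0175
PV = $157,142.86

$157,142.86


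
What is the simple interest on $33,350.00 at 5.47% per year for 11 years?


Formula: I = P * r * t
Substituting: I = $33,350.00 * 0.0547 * 11
Step: I = $33,350.00 * 0.6017
I = $20,066.70

$20,066.70


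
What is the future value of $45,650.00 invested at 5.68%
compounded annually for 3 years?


Formula: FV = P * (1 + r)^n
Substituting: FV = $45,650.00 * (1 + 0.0568)^3
Growth factor: (1.0568)^3 = 1.180262
FV = $45,650.00 * 1.180262 = $53,878.96

$53,878.96


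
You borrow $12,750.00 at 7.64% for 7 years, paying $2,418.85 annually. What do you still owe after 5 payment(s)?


Formula: Balance = PV*(1+r)^k - PMT*((1+r)^k - 1)/r
Growth: (1 + 0.0764)^5 = 1.445002
Accumulated factor: ((1+r)^k - 1)/r = 5.824633
Balance = $12,750.00 * 1.445002 - $2,418.85 * 5.824633
Balance = $4,334.86

$4,334.86


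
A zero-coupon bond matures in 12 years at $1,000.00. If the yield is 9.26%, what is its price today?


Formula: Price = FV / (1 + r)^n
Substituting: Price = $1,000.00 / (1 + 0.0926)^12
Discount factor: (1.0926)^12 = 2.894239
Price = $1,000.00 / 2.894239 = $345.51

$345.51


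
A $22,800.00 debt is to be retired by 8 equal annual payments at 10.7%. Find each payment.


Formula: PMT = PV * r / (1 - (1+r)^(-n))
Denominator: 1 - (1 + 0.107)^(-8) = 0.556576
Numerator: $22,800.00 * 0.107 = 2439.6
PMT = 2439.6 / 0.556576 = $4,383.23

$4,383.23


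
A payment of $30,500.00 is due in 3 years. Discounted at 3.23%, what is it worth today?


Formula: PV = FV / (1 + r)^n
Substituting: PV = $30,500.00 / (1 + 0.0323)^3
Discount factor: (1.0323)^3 = 1.100064
PV = $30,500.00 / 1.100064 = $27,725.67

$27,725.67


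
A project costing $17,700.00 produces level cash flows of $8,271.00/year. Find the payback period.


Formula: Payback = investment / annual cash flow
Substituting: Payback = $17,700.00 / $8,271.00
Payback = 2.14 years

2.14 years


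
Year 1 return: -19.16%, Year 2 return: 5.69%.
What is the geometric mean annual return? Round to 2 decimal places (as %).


Formula: Geometric mean = ((1+r1)*(1+r2))^(1/2) - 1
Product: (1 + -0.1916) * (1 + 0.0569) = 0.8084 * 1.0569 = 0.854398
Square root: 0.854398^0.5 = 0.924336
Geometric mean = 0.924336 - 1 = -0.075664
As percentage: -7.57%

-7.57%


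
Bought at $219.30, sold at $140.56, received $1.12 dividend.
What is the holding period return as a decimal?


Formula: HPR = (P1 - P0 + D) / P0
Gain: $140.56 - $219.30 + $1.12 = -$77.62
HPR = -$77.62 / $219.30 = -0.3539

-0.3539


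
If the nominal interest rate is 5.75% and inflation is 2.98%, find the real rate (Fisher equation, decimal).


Formula: (1 + r_real) = (1 + r_nom) / (1 + inflation)
Substituting: (1 + r_real) = 1.0575 / 1.0298
(1 + r_real) = 1.026898
r_real = 1.026898 - 1 = 0.026898

0.026898


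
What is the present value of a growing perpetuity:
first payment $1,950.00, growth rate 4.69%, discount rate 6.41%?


Formula: PV = C / (r - g)
Spread: r - g = 0.0641 - 0.0469 = 0.0172
Substituting: PV = $1,950.00 / 0.0172
PV = $113,372.09

$113,372.09


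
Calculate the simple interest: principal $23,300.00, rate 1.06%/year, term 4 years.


Formula: I = P * r * t
Substituting: I = $23,300.00 * 0.0106 * 4
Step: I = $23,300.00 * 0.0424
I = $987.92

$987.92


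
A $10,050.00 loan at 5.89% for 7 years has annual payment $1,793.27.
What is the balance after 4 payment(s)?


Formula: Balance = PV*(1+r)^k - PMT*((1+r)^k - 1)/r
Growth: (1 + 0.0589)^4 = 1.257245
Accumulated factor: ((1+r)^k - 1)/r = 4.367481
Balance = $10,050.00 * 1.257245 - $1,793.27 * 4.367481
Balance = $4,803.24

$4,803.24


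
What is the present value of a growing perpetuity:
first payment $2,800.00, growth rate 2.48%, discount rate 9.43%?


Formula: PV = C / (r - g)
Spread: r - g = 0.0943 - 0.0248 = 0.0695
Substituting: PV = $2,800.00 / 0.0695
PV = $40,287.77

$40,287.77


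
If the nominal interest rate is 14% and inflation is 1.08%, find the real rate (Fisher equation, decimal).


Formula: (1 + r_real) = (1 + r_nom) / (1 + inflation)
Substituting: (1 + r_real) = 1.14 / 1.0108
(1 + r_real) = 1.12782
r_real = 1.12782 - 1 = 0.12782

0.12782


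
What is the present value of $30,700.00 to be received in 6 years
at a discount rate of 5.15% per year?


Formula: PV = FV / (1 + r)^n
Substituting: PV = $30,700.00 / (1 + 0.0515)^6
Discount factor: (1.0515)^6 = 1.351623
PV = $30,700.00 / 1.351623 = $22,713.43

$22,713.43


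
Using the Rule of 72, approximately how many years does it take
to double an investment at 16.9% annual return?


Formula: Years ≈ 72 / r
Substituting: Years ≈ 72 / 16.9
Years ≈ 4.3

4.3 years


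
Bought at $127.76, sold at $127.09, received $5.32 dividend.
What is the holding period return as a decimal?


Formula: HPR = (P1 - P0 + D) / P0
Gain: $127.09 - $127.76 + $5.32 = $4.65
HPR = $4.65 / $127.76 = 0.0364

0.0364


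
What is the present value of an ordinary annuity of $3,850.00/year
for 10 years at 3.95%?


Formula: PV = PMT * (1 - (1+r)^(-n)) / r
Discount factor: (1 + 0.0395)^(-10) = 0.678821
Bracket: 1 - 0.678821 = 0.321179
PV = $3,850.00 * 0.321179 / 0.0395 = $31,304.82

$31,304.82


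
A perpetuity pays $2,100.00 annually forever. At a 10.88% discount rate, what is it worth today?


Formula: PV = C / r
Substituting: PV = $2,100.00 / 0.1088
PV = $19,301.47

$19,301.47


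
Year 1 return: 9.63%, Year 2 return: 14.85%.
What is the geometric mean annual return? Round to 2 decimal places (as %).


Formula: Geometric mean = ((1+r1)*(1+r2))^(1/2) - 1
Product: (1 + 0.0963) * (1 + 0.1485) = 1.0963 * 1.1485 = 1.259101
Square root: 1.259101^0.5 = 1.122096
Geometric mean = 1.122096 - 1 = 0.122096
As percentage: 12.21%

12.21%


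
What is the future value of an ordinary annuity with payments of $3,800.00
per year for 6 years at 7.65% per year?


Formula: FV = PMT * ((1+r)^n - 1) / r
Growth factor: (1 + 0.0765)^6 = 1.556267
Numerator: 1.556267 - 1 = 0.556267
FV = $3,800.00 * 0.556267 / 0.0765 = $27,631.58

$27,631.58


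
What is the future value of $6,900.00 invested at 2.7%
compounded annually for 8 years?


Formula: FV = P * (1 + r)^n
Substituting: FV = $6,900.00 * (1 + 0.027)^8
Growth factor: (1.027)^8 = 1.237552
FV = $6,900.00 * 1.237552 = $8,539.11

$8,539.11


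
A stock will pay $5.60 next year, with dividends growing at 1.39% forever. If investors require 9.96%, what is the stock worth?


Formula: P = D1 / (r - g)
Spread: r - g = 0.0996 - 0.0139 = 0.0857
Substituting: P = $5.60 / 0.0857
P = $65.34

$65.34


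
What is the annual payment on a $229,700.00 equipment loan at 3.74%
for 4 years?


Formula: PMT = PV * r / (1 - (1+r)^(-n))
Denominator: 1 - (1 + 0.0374)^(-4) = 0.136594
Numerator: $229,700.00 * 0.0374 = 8590.78
PMT = 8590.78 / 0.136594 = $62,892.77

$62,892.77


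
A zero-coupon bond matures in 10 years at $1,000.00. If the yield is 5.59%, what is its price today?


Formula: Price = FV / (1 + r)^n
Substituting: Price = $1,000.00 / (1 + 0.0559)^10
Discount factor: (1.0559)^10 = 1.722772
Price = $1,000.00 / 1.722772 = $580.46

$580.46


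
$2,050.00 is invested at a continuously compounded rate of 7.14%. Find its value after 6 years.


Formula: FV = P * e^(r*t)
Exponent: r*t = 0.0714 * 6 = 0.4284
e^(0.4284) = 1.5348
FV = $2,050.00 * 1.5348 = $3,146.34

$3,146.34


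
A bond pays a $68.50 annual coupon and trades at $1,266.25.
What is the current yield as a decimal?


Formula: Current yield = annual coupon / price
Substituting: CY = $68.50 / $1,266.25
CY = 0.054097

0.054097


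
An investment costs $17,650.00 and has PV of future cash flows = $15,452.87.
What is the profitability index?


Formula: PI = PV(cash flows) / initial investment
Substituting: PI = $15,452.87 / $17,650.00
PI = 0.8755

0.8755


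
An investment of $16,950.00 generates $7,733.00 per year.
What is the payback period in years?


Formula: Payback = investment / annual cash flow
Substituting: Payback = $16,950.00 / $7,733.00
Payback = 2.1919 years

2.1919 years


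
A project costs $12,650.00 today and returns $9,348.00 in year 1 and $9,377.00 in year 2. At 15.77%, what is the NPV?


Formula: NPV = C0 + C1/(1+r) + C2/(1+r)^2
Discount C1: $9,348.00 / (1 + 0.1577) = $8,074.63
Discount C2: $9,377.00 / (1 + 0.1577)^2 = $6,996.36
NPV = -$12,650.00 + $8,074.63 + $6,996.36 = $2,420.99

$2,420.99


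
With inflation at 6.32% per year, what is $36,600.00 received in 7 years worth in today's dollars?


Formula: Real value = nominal / (1 + inflation)^years
Price level: (1 + 0.0632)^7 = 1.535694
Real value = $36,600.00 / 1.535694 = $23,832.87

$23,832.87


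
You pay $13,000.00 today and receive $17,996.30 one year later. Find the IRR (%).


Formula: IRR = C1/C0 - 1
Substituting: IRR = $17,996.30 / $13,000.00 - 1
Ratio: 1.384331 - 1 = 0.384331
IRR = 38.4331%

38.4331%


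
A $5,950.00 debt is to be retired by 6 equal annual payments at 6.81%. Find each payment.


Formula: PMT = PV * r / (1 - (1+r)^(-n))
Denominator: 1 - (1 + 0.0681)^(-6) = 0.326514
Numerator: $5,950.00 * 0.0681 = 405.195
PMT = 405.195 / 0.326514 = $1,240.97

$1,240.97


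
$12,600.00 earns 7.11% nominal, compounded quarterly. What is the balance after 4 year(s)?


Formula: FV = P * (1 + r/m)^(m*t)
Period rate: r/m = 0.0711 / 4 = 0.017775
Total periods: m*t = 4 * 4 = 16
Growth factor: (1 + 0.017775)^16 = 1.325649
FV = $12,600.00 * 1.325649 = $16,703.17

$16,703.17


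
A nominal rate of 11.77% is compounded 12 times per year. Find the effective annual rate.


Formula: EAR = (1 + r/m)^m - 1
Period rate: r/m = 0.1177 / 12 = 0.009808
Compounding: (1 + 0.009808)^12 = 1.124262
EAR = 1.124262 - 1 = 0.124262

0.124262


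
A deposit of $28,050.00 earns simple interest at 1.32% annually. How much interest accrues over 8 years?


Formula: I = P * r * t
Substituting: I = $28,050.00 * 0.0132 * 8
Step: I = $28,050.00 * 0.1056
I = $2,962.08

$2,962.08


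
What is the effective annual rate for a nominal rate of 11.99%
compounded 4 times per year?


Formula: EAR = (1 + r/m)^m - 1
Period rate: r/m = 0.1199 / 4 = 0.029975
Compounding: (1 + 0.029975)^4 = 1.1254
EAR = 1.1254 - 1 = 0.1254

0.1254


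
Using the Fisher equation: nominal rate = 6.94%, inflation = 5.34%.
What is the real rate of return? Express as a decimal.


Formula: (1 + r_real) = (1 + r_nom) / (1 + inflation)
Substituting: (1 + r_real) = 1.0694 / 1.0534
(1 + r_real) = 1.015189
r_real = 1.015189 - 1 = 0.015189

0.015189


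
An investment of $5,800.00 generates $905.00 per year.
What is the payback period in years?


Formula: Payback = investment / annual cash flow
Substituting: Payback = $5,800.00 / $905.00
Payback = 6.4088 years

6.4088 years


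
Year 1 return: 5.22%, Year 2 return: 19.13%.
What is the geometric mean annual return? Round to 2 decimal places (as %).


Formula: Geometric mean = ((1+r1)*(1+r2))^(1/2) - 1
Product: (1 + 0.0522) * (1 + 0.1913) = 1.0522 * 1.1913 = 1.253486
Square root: 1.253486^0.5 = 1.119592
Geometric mean = 1.119592 - 1 = 0.119592
As percentage: 11.96%

11.96%


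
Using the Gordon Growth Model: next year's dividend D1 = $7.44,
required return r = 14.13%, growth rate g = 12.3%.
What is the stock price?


Formula: P = D1 / (r - g)
Spread: r - g = 0.1413 - 0.123 = 0.0183
Substituting: P = $7.44 / 0.0183
P = $406.56

$406.56


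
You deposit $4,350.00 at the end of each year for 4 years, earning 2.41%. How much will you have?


Formula: FV = PMT * ((1+r)^n - 1) / r
Growth factor: (1 + 0.0241)^4 = 1.099941
Numerator: 1.099941 - 1 = 0.099941
FV = $4,350.00 * 0.099941 / 0.0241 = $18,039.18

$18,039.18


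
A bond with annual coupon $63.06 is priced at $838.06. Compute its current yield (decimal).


Formula: Current yield = annual coupon / price
Substituting: CY = $63.06 / $838.06
CY = 0.075245

0.075245


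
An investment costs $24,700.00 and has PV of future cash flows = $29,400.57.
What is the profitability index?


Formula: PI = PV(cash flows) / initial investment
Substituting: PI = $29,400.57 / $24,700.00
PI = 1.1903

1.1903


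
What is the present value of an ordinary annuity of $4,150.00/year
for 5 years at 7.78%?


Formula: PV = PMT * (1 - (1+r)^(-n)) / r
Discount factor: (1 + 0.0778)^(-5) = 0.687558
Bracket: 1 - 0.687558 = 0.312442
PV = $4,150.00 * 0.312442 / 0.0778 = $16,666.27

$16,666.27


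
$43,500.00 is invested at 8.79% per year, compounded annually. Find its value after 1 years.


Formula: FV = P * (1 + r)^n
Substituting: FV = $43,500.00 * (1 + 0.0879)^1
Growth factor: (1.0879)^1 = 1.0879
FV = $43,500.00 * 1.0879 = $47,323.65

$47,323.65


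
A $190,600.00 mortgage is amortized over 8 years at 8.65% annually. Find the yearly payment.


Formula: PMT = PV * r / (1 - (1+r)^(-n))
Denominator: 1 - (1 + 0.0865)^(-8) = 0.485053
Numerator: $190,600.00 * 0.0865 = 16486.9
PMT = 16486.9 / 0.485053 = $33,989.86

$33,989.86


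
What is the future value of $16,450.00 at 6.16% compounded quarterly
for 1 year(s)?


Formula: FV = P * (1 + r/m)^(m*t)
Period rate: r/m = 0.0616 / 4 = 0.0154
Total periods: m*t = 4 * 1 = 4
Growth factor: (1 + 0.0154)^4 = 1.063038
FV = $16,450.00 * 1.063038 = $17,486.97

$17,486.97


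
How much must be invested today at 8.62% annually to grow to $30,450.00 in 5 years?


Formula: PV = FV / (1 + r)^n
Substituting: PV = $30,450.00 / (1 + 0.0862)^5
Discount factor: (1.0862)^5 = 1.51199
PV = $30,450.00 / 1.51199 = $20,139.02

$20,139.02


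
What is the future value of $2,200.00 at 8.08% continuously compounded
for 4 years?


Formula: FV = P * e^(r*t)
Exponent: r*t = 0.0808 * 4 = 0.3232
e^(0.3232) = 1.381542
FV = $2,200.00 * 1.381542 = $3,039.39

$3,039.39


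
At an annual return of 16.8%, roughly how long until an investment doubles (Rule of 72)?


Formula: Years ≈ 72 / r
Substituting: Years ≈ 72 / 16.8
Years ≈ 4.3

4.3 years


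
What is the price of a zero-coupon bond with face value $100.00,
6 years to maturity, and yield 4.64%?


Formula: Price = FV / (1 + r)^n
Substituting: Price = $100.00 / (1 + 0.0464)^6
Discount factor: (1.0464)^6 = 1.312763
Price = $100.00 / 1.312763 = $76.18

$76.18


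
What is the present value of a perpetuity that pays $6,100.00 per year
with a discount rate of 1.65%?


Formula: PV = C / r
Substituting: PV = $6,100.00 / 0.0165
PV = $369,696.97

$369,696.97


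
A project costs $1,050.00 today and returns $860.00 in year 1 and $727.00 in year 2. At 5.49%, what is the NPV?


Formula: NPV = C0 + C1/(1+r) + C2/(1+r)^2
Discount C1: $860.00 / (1 + 0.0549) = $815.24
Discount C2: $727.00 / (1 + 0.0549)^2 = $653.30
NPV = -$1,050.00 + $815.24 + $653.30 = $418.54

$418.54


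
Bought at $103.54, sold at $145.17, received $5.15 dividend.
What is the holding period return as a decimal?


Formula: HPR = (P1 - P0 + D) / P0
Gain: $145.17 - $103.54 + $5.15 = $46.78
HPR = $46.78 / $103.54 = 0.4518

0.4518


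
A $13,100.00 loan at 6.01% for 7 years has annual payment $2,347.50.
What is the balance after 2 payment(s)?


Formula: Balance = PV*(1+r)^k - PMT*((1+r)^k - 1)/r
Growth: (1 + 0.0601)^2 = 1.123812
Accumulated factor: ((1+r)^k - 1)/r = 2.0601
Balance = $13,100.00 * 1.123812 - $2,347.50 * 2.0601
Balance = $9,885.85

$9,885.85


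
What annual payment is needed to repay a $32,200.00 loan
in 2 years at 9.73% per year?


Formula: PMT = PV * r / (1 - (1+r)^(-n))
Denominator: 1 - (1 + 0.0973)^(-2) = 0.169482
Numerator: $32,200.00 * 0.0973 = 3133.06
PMT = 3133.06 / 0.169482 = $18,486.13

$18,486.13


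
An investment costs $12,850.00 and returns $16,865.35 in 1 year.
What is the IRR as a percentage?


Formula: IRR = C1/C0 - 1
Substituting: IRR = $16,865.35 / $12,850.00 - 1
Ratio: 1.312479 - 1 = 0.312479
IRR = 31.2479%

31.2479%


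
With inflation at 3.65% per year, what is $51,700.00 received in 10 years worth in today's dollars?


Formula: Real value = nominal / (1 + inflation)^years
Price level: (1 + 0.0365)^10 = 1.431176
Real value = $51,700.00 / 1.431176 = $36,124.14

$36,124.14


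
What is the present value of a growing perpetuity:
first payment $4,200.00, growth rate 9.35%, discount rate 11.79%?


Formula: PV = C / (r - g)
Spread: r - g = 0.1179 - 0.0935 = 0.0244
Substituting: PV = $4,200.00 / 0.0244
PV = $172,131.15

$172,131.15


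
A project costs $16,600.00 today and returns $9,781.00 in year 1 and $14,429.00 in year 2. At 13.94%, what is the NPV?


Formula: NPV = C0 + C1/(1+r) + C2/(1+r)^2
Discount C1: $9,781.00 / (1 + 0.1394) = $8,584.34
Discount C2: $14,429.00 / (1 + 0.1394)^2 = $11,114.34
NPV = -$16,600.00 + $8,584.34 + $11,114.34 = $3,098.69

$3,098.69


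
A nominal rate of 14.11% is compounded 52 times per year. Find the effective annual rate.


Formula: EAR = (1 + r/m)^m - 1
Period rate: r/m = 0.1411 / 52 = 0.002713
Compounding: (1 + 0.002713)^52 = 1.15132
EAR = 1.15132 - 1 = 0.15132

0.15132


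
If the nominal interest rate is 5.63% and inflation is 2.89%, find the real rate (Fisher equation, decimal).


Formula: (1 + r_real) = (1 + r_nom) / (1 + inflation)
Substituting: (1 + r_real) = 1.0563 / 1.0289
(1 + r_real) = 1.02663
r_real = 1.02663 - 1 = 0.02663

0.02663


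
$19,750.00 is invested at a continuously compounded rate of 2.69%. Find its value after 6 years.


Formula: FV = P * e^(r*t)
Exponent: r*t = 0.0269 * 6 = 0.1614
e^(0.1614) = 1.175155
FV = $19,750.00 * 1.175155 = $23,209.31

$23,209.31


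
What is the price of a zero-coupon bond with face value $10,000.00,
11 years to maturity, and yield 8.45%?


Formula: Price = FV / (1 + r)^n
Substituting: Price = $10,000.00 / (1 + 0.0845)^11
Discount factor: (1.0845)^11 = 2.44076
Price = $10,000.00 / 2.44076 = $4,097.08

$4,097.08


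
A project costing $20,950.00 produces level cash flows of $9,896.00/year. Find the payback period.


Formula: Payback = investment / annual cash flow
Substituting: Payback = $20,950.00 / $9,896.00
Payback = 2.117 years

2.117 years


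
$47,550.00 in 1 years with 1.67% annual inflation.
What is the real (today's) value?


Formula: Real value = nominal / (1 + inflation)^years
Price level: (1 + 0.0167)^1 = 1.0167
Real value = $47,550.00 / 1.0167 = $46,768.96

$46,768.96


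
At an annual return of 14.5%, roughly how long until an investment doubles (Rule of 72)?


Formula: Years ≈ 72 / r
Substituting: Years ≈ 72 / 14.5
Years ≈ 5.0

5.0 years


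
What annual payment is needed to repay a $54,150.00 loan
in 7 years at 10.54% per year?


Formula: PMT = PV * r / (1 - (1+r)^(-n))
Denominator: 1 - (1 + 0.1054)^(-7) = 0.504135
Numerator: $54,150.00 * 0.1054 = 5707.41
PMT = 5707.41 / 0.504135 = $11,321.20

$11,321.20


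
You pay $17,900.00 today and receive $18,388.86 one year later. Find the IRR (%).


Formula: IRR = C1/C0 - 1
Substituting: IRR = $18,388.86 / $17,900.00 - 1
Ratio: 1.027311 - 1 = 0.027311
IRR = 2.7311%

2.7311%


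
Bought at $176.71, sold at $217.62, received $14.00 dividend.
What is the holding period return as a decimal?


Formula: HPR = (P1 - P0 + D) / P0
Gain: $217.62 - $176.71 + $14.00 = $54.91
HPR = $54.91 / $176.71 = 0.3107

0.3107


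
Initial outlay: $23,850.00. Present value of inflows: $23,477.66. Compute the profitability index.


Formula: PI = PV(cash flows) / initial investment
Substituting: PI = $23,477.66 / $23,850.00
PI = 0.9844

0.9844


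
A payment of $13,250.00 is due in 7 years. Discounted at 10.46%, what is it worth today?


Formula: PV = FV / (1 + r)^n
Substituting: PV = $13,250.00 / (1 + 0.1046)^7
Discount factor: (1.1046)^7 = 2.006482
PV = $13,250.00 / 2.006482 = $6,603.60

$6,603.60


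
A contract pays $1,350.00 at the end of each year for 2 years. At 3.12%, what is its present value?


Formula: PV = PMT * (1 - (1+r)^(-n)) / r
Discount factor: (1 + 0.0312)^(-2) = 0.940403
Bracket: 1 - 0.940403 = 0.059597
PV = $1,350.00 * 0.059597 / 0.0312 = $2,578.70

$2,578.70


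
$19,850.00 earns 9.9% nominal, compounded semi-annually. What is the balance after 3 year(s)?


Formula: FV = P * (1 + r/m)^(m*t)
Period rate: r/m = 0.099 / 2 = 0.0495
Total periods: m*t = 2 * 3 = 6
Growth factor: (1 + 0.0495)^6 = 1.336271
FV = $19,850.00 * 1.336271 = $26,524.99

$26,524.99


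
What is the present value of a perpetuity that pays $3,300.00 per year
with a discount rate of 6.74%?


Formula: PV = C / r
Substituting: PV = $3,300.00 / 0.0674
PV = $48,961.42

$48,961.42


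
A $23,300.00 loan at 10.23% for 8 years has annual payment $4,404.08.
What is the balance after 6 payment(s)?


Formula: Balance = PV*(1+r)^k - PMT*((1+r)^k - 1)/r
Growth: (1 + 0.1023)^6 = 1.793903
Accumulated factor: ((1+r)^k - 1)/r = 7.760533
Balance = $23,300.00 * 1.793903 - $4,404.08 * 7.760533
Balance = $7,619.92

$7,619.92


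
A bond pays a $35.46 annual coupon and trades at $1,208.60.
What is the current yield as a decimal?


Formula: Current yield = annual coupon / price
Substituting: CY = $35.46 / $1,208.60
CY = 0.02934

0.02934


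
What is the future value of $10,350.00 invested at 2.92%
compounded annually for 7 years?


Formula: FV = P * (1 + r)^n
Substituting: FV = $10,350.00 * (1 + 0.0292)^7
Growth factor: (1.0292)^7 = 1.223203
FV = $10,350.00 * 1.223203 = $12,660.15

$12,660.15


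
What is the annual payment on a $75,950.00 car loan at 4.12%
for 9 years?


Formula: PMT = PV * r / (1 - (1+r)^(-n))
Denominator: 1 - (1 + 0.0412)^(-9) = 0.304667
Numerator: $75,950.00 * 0.0412 = 3129.14
PMT = 3129.14 / 0.304667 = $10,270.67

$10,270.67


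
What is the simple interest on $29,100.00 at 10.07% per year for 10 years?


Formula: I = P * r * t
Substituting: I = $29,100.00 * 0.1007 * 10
Step: I = $29,100.00 * 1.007
I = $29,303.70

$29,303.70


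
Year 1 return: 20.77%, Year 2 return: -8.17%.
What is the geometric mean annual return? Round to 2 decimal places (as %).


Formula: Geometric mean = ((1+r1)*(1+r2))^(1/2) - 1
Product: (1 + 0.2077) * (1 + -0.0817) = 1.2077 * 0.9183 = 1.109031
Square root: 1.109031^0.5 = 1.053105
Geometric mean = 1.053105 - 1 = 0.053105
As percentage: 5.31%

5.31%


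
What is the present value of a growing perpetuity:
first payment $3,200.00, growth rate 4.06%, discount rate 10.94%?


Formula: PV = C / (r - g)
Spread: r - g = 0.1094 - 0.0406 = 0.0688
Substituting: PV = $3,200.00 / 0.0688
PV = $46,511.63

$46,511.63


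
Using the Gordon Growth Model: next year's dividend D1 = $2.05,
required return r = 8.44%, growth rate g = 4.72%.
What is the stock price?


Formula: P = D1 / (r - g)
Spread: r - g = 0.0844 - 0.0472 = 0.0372
Substituting: P = $2.05 / 0.0372
P = $55.11

$55.11


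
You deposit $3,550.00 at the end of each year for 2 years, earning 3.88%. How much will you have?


Formula: FV = PMT * ((1+r)^n - 1) / r
Growth factor: (1 + 0.0388)^2 = 1.079105
Numerator: 1.079105 - 1 = 0.079105
FV = $3,550.00 * 0.079105 / 0.0388 = $7,237.74

$7,237.74


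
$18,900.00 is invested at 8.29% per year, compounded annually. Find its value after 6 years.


Formula: FV = P * (1 + r)^n
Substituting: FV = $18,900.00 * (1 + 0.0829)^6
Growth factor: (1.0829)^6 = 1.612613
FV = $18,900.00 * 1.612613 = $30,478.38

$30,478.38


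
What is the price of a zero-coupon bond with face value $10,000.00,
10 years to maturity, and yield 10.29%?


Formula: Price = FV / (1 + r)^n
Substituting: Price = $10,000.00 / (1 + 0.1029)^10
Discount factor: (1.1029)^10 = 2.66294
Price = $10,000.00 / 2.66294 = $3,755.25

$3,755.25


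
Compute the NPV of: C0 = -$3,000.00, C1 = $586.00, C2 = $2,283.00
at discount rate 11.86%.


Formula: NPV = C0 + C1/(1+r) + C2/(1+r)^2
Discount C1: $586.00 / (1 + 0.1186) = $523.87
Discount C2: $2,283.00 / (1 + 0.1186)^2 = $1,824.55
NPV = -$3,000.00 + $523.87 + $1,824.55 = -$651.58

-$651.58


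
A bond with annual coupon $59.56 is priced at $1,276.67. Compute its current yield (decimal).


Formula: Current yield = annual coupon / price
Substituting: CY = $59.56 / $1,276.67
CY = 0.046653

0.046653


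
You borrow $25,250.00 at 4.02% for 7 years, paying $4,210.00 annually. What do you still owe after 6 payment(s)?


Formula: Balance = PV*(1+r)^k - PMT*((1+r)^k - 1)/r
Growth: (1 + 0.0402)^6 = 1.26678
Accumulated factor: ((1+r)^k - 1)/r = 6.636311
Balance = $25,250.00 * 1.26678 - $4,210.00 * 6.636311
Balance = $4,047.32

$4,047.32


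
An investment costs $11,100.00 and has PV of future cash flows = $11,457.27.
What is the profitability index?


Formula: PI = PV(cash flows) / initial investment
Substituting: PI = $11,457.27 / $11,100.00
PI = 1.0322

1.0322


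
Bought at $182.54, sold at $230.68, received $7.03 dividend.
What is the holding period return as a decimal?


Formula: HPR = (P1 - P0 + D) / P0
Gain: $230.68 - $182.54 + $7.03 = $55.17
HPR = $55.17 / $182.54 = 0.3022

0.3022


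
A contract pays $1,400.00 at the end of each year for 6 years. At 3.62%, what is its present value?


Formula: PV = PMT * (1 - (1+r)^(-n)) / r
Discount factor: (1 + 0.0362)^(-6) = 0.807864
Bracket: 1 - 0.807864 = 0.192136
PV = $1,400.00 * 0.192136 / 0.0362 = $7,430.66

$7,430.66


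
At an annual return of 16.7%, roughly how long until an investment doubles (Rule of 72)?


Formula: Years ≈ 72 / r
Substituting: Years ≈ 72 / 16.7
Years ≈ 4.3

4.3 years


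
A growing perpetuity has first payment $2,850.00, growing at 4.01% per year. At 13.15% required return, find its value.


Formula: PV = C / (r - g)
Spread: r - g = 0.1315 - 0.0401 = 0.0914
Substituting: PV = $2,850.00 / 0.0914
PV = $31,181.62

$31,181.62


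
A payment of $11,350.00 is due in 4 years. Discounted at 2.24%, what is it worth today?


Formula: PV = FV / (1 + r)^n
Substituting: PV = $11,350.00 / (1 + 0.0224)^4
Discount factor: (1.0224)^4 = 1.092656
PV = $11,350.00 / 1.092656 = $10,387.53

$10,387.53


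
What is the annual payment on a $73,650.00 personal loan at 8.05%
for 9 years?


Formula: PMT = PV * r / (1 - (1+r)^(-n))
Denominator: 1 - (1 + 0.0805)^(-9) = 0.501831
Numerator: $73,650.00 * 0.0805 = 5928.825
PMT = 5928.825 / 0.501831 = $11,814.40

$11,814.40


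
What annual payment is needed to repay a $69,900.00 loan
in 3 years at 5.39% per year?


Formula: PMT = PV * r / (1 - (1+r)^(-n))
Denominator: 1 - (1 + 0.0539)^(-3) = 0.145717
Numerator: $69,900.00 * 0.0539 = 3767.61
PMT = 3767.61 / 0.145717 = $25,855.67

$25,855.67


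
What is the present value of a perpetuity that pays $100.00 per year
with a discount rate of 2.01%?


Formula: PV = C / r
Substituting: PV = $100.00 / 0.0201
PV = $4,975.12

$4,975.12


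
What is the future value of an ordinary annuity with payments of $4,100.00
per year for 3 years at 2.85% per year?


Formula: FV = PMT * ((1+r)^n - 1) / r
Growth factor: (1 + 0.0285)^3 = 1.08796
Numerator: 1.08796 - 1 = 0.08796
FV = $4,100.00 * 0.08796 / 0.0285 = $12,653.88

$12,653.88


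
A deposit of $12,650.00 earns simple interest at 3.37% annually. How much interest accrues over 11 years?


Formula: I = P * r * t
Substituting: I = $12,650.00 * 0.0337 * 11
Step: I = $12,650.00 * 0.3707
I = $4,689.36

$4,689.36


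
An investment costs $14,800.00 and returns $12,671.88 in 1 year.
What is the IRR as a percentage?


Formula: IRR = C1/C0 - 1
Substituting: IRR = $12,671.88 / $14,800.00 - 1
Ratio: 0.856208 - 1 = -0.143792
IRR = -14.3792%

-14.3792%


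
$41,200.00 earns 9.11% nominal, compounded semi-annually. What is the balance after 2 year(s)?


Formula: FV = P * (1 + r/m)^(m*t)
Period rate: r/m = 0.0911 / 2 = 0.04555
Total periods: m*t = 2 * 2 = 4
Growth factor: (1 + 0.04555)^4 = 1.195031
FV = $41,200.00 * 1.195031 = $49,235.28

$49,235.28


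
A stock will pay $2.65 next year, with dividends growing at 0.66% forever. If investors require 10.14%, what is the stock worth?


Formula: P = D1 / (r - g)
Spread: r - g = 0.1014 - 0.0066 = 0.0948
Substituting: P = $2.65 / 0.0948
P = $27.95

$27.95


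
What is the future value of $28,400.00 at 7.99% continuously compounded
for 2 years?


Formula: FV = P * e^(r*t)
Exponent: r*t = 0.0799 * 2 = 0.1598
e^(0.1598) = 1.173276
FV = $28,400.00 * 1.173276 = $33,321.04

$33,321.04


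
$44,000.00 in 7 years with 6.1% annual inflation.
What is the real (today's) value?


Formula: Real value = nominal / (1 + inflation)^years
Price level: (1 + 0.061)^7 = 1.513588
Real value = $44,000.00 / 1.513588 = $29,070.00

$29,070.00


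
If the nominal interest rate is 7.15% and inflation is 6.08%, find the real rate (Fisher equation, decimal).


Formula: (1 + r_real) = (1 + r_nom) / (1 + inflation)
Substituting: (1 + r_real) = 1.0715 / 1.0608
(1 + r_real) = 1.010087
r_real = 1.010087 - 1 = 0.010087

0.010087


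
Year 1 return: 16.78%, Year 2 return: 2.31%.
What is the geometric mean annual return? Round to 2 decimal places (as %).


Formula: Geometric mean = ((1+r1)*(1+r2))^(1/2) - 1
Product: (1 + 0.1678) * (1 + 0.0231) = 1.1678 * 1.0231 = 1.194776
Square root: 1.194776^0.5 = 1.093058
Geometric mean = 1.093058 - 1 = 0.093058
As percentage: 9.31%

9.31%


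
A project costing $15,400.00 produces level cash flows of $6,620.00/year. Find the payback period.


Formula: Payback = investment / annual cash flow
Substituting: Payback = $15,400.00 / $6,620.00
Payback = 2.3263 years

2.3263 years


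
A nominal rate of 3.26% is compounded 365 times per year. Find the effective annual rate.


Formula: EAR = (1 + r/m)^m - 1
Period rate: r/m = 0.0326 / 365 = 8.9e-05
Compounding: (1 + 8.9e-05)^365 = 1.033136
EAR = 1.033136 - 1 = 0.033136

0.033136


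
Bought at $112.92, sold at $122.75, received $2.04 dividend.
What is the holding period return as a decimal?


Formula: HPR = (P1 - P0 + D) / P0
Gain: $122.75 - $112.92 + $2.04 = $11.87
HPR = $11.87 / $112.92 = 0.1051

0.1051


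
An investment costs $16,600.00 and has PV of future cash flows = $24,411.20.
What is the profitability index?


Formula: PI = PV(cash flows) / initial investment
Substituting: PI = $24,411.20 / $16,600.00
PI = 1.4706

1.4706
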